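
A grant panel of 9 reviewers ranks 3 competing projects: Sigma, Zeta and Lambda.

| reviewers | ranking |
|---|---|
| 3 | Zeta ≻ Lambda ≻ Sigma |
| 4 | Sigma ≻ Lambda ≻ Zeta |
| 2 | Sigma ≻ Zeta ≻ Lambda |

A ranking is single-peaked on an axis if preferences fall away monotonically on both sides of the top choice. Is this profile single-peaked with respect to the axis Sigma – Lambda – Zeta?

no

Axis positions: Sigma=1, Lambda=2, Zeta=3.
Ballot type 1 (peak Zeta at position 3): ranking walks positions 3-2-1, expanding outward from the peak — single-peaked.
Ballot type 2 (peak Sigma at position 1): ranking walks positions 1-2-3, expanding outward from the peak — single-peaked.
Ballot type 3: ranking walks positions 1-3-2; Zeta is ranked above Lambda even though Lambda lies between Zeta and the peak Sigma on the axis — preferences dip and rise again. Not single-peaked.
Ballot type 3 violates single-peakedness, so the profile is not single-peaked on this axis.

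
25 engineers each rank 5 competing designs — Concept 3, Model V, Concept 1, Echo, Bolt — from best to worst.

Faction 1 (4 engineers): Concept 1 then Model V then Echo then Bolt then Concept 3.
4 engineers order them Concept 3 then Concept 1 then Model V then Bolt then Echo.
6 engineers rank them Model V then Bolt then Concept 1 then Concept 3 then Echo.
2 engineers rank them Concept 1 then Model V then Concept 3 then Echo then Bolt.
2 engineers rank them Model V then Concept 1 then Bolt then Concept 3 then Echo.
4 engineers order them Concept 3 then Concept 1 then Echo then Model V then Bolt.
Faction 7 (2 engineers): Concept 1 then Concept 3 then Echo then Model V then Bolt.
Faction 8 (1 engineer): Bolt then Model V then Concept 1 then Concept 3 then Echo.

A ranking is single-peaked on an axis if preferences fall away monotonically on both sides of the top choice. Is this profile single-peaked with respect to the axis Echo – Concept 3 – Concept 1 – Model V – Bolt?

Axis positions: Echo=1, Concept 3=2, Concept 1=3, Model V=4, Bolt=5.
Faction 1: ranking walks positions 3-4-1-5-2; Echo is ranked above Concept 3 even though Concept 3 lies between Echo and the peak Concept 1 on the axis — preferences dip and rise again. Not single-peaked.
Faction 2 (peak Concept 3 at position 2): ranking walks positions 2-3-4-5-1, expanding outward from the peak — single-peaked.
Faction 3 (peak Model V at position 4): ranking walks positions 4-5-3-2-1, expanding outward from the peak — single-peaked.
Faction 4 (peak Concept 1 at position 3): ranking walks positions 3-4-2-1-5, expanding outward from the peak — single-peaked.
Faction 5 (peak Model V at position 4): ranking walks positions 4-3-5-2-1, expanding outward from the peak — single-peaked.
Faction 6 (peak Concept 3 at position 2): ranking walks positions 2-3-1-4-5, expanding outward from the peak — single-peaked.
Faction 7 (peak Concept 1 at position 3): ranking walks positions 3-2-1-4-5, expanding outward from the peak — single-peaked.
Faction 8 (peak Bolt at position 5): ranking walks positions 5-4-3-2-1, expanding outward from the peak — single-peaked.
Faction 1 violates single-peakedness, so the profile is not single-peaked on this axis.

no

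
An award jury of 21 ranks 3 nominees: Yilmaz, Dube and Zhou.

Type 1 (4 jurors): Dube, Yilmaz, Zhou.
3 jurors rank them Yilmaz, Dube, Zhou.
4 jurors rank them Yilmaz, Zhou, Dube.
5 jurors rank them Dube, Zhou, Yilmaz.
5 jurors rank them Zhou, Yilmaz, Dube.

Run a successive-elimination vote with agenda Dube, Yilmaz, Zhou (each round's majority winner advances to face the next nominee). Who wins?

Yilmaz

Round 1: Dube vs Yilmaz — 9–12, Yilmaz advances.
Round 2: Yilmaz vs Zhou — 11–10, Yilmaz advances.
Yilmaz survives the agenda.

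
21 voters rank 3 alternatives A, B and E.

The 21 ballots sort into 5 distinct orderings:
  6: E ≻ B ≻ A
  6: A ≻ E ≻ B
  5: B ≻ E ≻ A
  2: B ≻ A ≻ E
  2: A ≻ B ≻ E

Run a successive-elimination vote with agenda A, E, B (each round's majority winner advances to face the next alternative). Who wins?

Round 1: A vs E — 10–11, E advances.
Round 2: E vs B — 12–9, E advances.
The agenda winner is E.

E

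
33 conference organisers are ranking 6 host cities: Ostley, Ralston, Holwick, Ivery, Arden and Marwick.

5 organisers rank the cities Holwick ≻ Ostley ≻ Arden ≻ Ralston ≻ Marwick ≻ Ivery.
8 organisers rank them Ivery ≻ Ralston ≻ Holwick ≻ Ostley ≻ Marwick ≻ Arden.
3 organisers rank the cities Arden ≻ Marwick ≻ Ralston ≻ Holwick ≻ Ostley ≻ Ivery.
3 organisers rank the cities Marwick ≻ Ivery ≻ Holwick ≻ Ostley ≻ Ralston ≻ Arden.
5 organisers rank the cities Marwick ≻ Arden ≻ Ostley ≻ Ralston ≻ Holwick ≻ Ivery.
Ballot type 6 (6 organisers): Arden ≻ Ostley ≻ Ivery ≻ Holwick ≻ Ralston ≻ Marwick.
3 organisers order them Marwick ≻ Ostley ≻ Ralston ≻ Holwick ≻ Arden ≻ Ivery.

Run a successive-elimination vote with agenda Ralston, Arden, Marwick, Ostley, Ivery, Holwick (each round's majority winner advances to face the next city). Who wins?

Holwick

Round 1: Ralston vs Arden — 14–19, Arden advances.
Round 2: Arden vs Marwick — 14–19, Marwick advances.
Round 3: Marwick vs Ostley — 14–19, Ostley advances.
Round 4: Ostley vs Ivery — 22–11, Ostley advances.
Round 5: Ostley vs Holwick — 14–19, Holwick advances.
Holwick survives the agenda.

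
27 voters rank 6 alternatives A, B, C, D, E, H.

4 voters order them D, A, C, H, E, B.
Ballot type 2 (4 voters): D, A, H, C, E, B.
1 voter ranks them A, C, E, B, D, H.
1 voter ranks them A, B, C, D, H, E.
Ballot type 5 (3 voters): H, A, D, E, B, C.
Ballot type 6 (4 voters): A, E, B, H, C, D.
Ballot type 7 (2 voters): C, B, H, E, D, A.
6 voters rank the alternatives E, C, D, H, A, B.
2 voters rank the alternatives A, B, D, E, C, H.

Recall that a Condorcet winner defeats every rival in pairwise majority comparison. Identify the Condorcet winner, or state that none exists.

Pairwise majorities:
A–B: A 25–2.
A vs C: A wins 19–8.
A–D: D 16–11.
A vs E: A wins 19–8.
A vs H: A wins 16–11.
B vs C: C wins 17–10.
B vs D: D wins 17–10.
B–E: E 22–5.
B vs H: H, 17–10.
C vs D: C, 14–13.
C vs E: E wins 15–12.
C vs H: C, 16–11.
D vs E: D, 14–13.
D vs H: D wins 18–9.
E–H: H 14–13.
Each alternative drops at least one matchup (A loses to D; B loses to A; C loses to A; D loses to C; E loses to A; H loses to A); the cycle A → C → D → A rules out a Condorcet winner.

none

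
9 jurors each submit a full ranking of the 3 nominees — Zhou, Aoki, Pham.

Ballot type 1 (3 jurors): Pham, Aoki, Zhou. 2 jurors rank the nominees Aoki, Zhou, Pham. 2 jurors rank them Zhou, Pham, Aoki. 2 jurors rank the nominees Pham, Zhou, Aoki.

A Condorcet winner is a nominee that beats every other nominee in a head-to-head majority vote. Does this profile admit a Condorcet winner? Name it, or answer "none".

Pham

Head-to-head results (9 jurors):
Zhou vs Aoki: Zhou preferred on 2+2 = 4 ballots; Aoki wins 5–4.
Zhou vs Pham: Zhou preferred on 2+2 = 4 ballots; Pham wins 5–4.
Aoki–Pham: Pham 7–2.
Pham wins every pairwise contest, so Pham is the Condorcet winner.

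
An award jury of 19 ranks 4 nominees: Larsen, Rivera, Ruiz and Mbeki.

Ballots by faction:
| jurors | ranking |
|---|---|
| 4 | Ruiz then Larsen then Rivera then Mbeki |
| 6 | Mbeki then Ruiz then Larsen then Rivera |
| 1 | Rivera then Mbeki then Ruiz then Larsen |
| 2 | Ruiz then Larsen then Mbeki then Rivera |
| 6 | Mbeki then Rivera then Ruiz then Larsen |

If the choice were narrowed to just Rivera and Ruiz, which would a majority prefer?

Ruiz

Ballots ranking Rivera above Ruiz: 1 + 6 = 7.
Ballots ranking Ruiz above Rivera: 19 − 7 = 12.
Ruiz wins the head-to-head 12–7.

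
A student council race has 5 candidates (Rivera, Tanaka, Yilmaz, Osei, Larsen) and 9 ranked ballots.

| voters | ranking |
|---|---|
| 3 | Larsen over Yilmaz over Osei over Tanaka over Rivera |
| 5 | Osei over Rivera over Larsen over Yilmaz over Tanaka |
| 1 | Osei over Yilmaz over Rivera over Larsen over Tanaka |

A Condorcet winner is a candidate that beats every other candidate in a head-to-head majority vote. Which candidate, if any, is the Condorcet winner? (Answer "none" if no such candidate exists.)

Check each pair by majority over 9 ballots:
Rivera–Tanaka: Rivera 6–3.
Rivera vs Yilmaz: Rivera, 5–4.
Rivera vs Osei: Osei, 9–0.
Rivera vs Larsen: Rivera, 6–3.
Tanaka vs Yilmaz: Yilmaz, 9–0.
Tanaka vs Osei: Osei, 9–0.
Tanaka vs Larsen: Larsen, 9–0.
Yilmaz vs Osei: Osei, 6–3.
Yilmaz vs Larsen: Larsen wins 8–1.
Osei vs Larsen: Osei wins 6–3.
Osei defeats every rival head-to-head and is the Condorcet winner.

Osei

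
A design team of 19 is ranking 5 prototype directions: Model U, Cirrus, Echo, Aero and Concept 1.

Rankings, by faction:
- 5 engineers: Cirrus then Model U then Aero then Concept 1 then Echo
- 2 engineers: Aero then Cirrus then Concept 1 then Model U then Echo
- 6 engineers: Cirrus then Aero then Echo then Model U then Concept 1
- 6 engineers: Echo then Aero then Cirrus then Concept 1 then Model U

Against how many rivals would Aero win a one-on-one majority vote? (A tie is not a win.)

Aero against each rival (19 engineers):
Aero vs Model U: Aero preferred on 2+6+6 = 14 ballots; Aero wins 14–5.
Aero vs Cirrus: 8 to 11, Cirrus.
Aero vs Echo: Aero is ranked higher on 5+2+6 = 13 ballots, Echo on 6. Aero wins 13–6.
Aero vs Concept 1: Aero wins 19–0.
Aero beats Model U, Echo, Concept 1; loses to Cirrus — 3 pairwise wins.

3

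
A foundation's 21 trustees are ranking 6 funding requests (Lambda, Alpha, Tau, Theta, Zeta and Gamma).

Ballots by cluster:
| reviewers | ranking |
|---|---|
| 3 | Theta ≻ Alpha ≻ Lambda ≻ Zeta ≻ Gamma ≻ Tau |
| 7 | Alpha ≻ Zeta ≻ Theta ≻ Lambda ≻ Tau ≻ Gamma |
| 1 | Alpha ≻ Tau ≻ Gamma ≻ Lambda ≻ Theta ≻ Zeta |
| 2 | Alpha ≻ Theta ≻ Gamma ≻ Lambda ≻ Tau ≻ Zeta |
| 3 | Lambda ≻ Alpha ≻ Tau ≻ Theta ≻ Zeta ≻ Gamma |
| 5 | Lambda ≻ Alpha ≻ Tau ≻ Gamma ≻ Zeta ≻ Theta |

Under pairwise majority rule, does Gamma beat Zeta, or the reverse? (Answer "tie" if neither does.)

Zeta

Ballots ranking Gamma above Zeta: 1 + 2 + 5 = 8.
Ballots ranking Zeta above Gamma: 21 − 8 = 13.
Zeta wins the head-to-head 13–8.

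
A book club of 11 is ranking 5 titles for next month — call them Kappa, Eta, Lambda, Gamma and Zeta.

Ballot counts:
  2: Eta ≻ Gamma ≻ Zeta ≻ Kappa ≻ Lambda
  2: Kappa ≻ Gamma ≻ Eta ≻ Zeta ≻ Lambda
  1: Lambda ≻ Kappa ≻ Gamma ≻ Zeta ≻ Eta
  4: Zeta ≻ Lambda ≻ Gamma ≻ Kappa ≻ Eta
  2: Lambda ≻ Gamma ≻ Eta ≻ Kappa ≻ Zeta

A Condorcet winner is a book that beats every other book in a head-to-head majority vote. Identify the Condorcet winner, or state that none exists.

none

Check each pair by majority over 11 ballots:
Kappa vs Eta: Kappa preferred on 2+1+4 = 7 ballots; Kappa wins 7–4.
Kappa vs Lambda: Kappa preferred on 2+2 = 4 ballots; Lambda wins 7–4.
Kappa vs Gamma: 3 to 8, Gamma.
Kappa vs Zeta: Kappa is ranked higher on 2+1+2 = 5 ballots, Zeta on 6. Zeta wins 6–5.
Eta vs Lambda: 2+2 = 4 for Eta, 7 for Lambda — Lambda by 7–4.
Eta vs Gamma: 2 for Eta, 9 for Gamma — Gamma by 9–2.
Eta vs Zeta: Eta preferred on 2+2+2 = 6 ballots; Eta wins 6–5.
Lambda vs Gamma: Lambda preferred on 1+4+2 = 7 ballots; Lambda wins 7–4.
Lambda vs Zeta: 1+2 = 3 for Lambda, 8 for Zeta — Zeta by 8–3.
Gamma vs Zeta: Gamma preferred on 2+2+1+2 = 7 ballots; Gamma wins 7–4.
Every book loses at least once (Kappa loses to Lambda; Eta loses to Kappa; Lambda loses to Zeta; Gamma loses to Lambda; Zeta loses to Eta). The majority relation contains the cycle Kappa > Eta > Zeta > Kappa, so there is no Condorcet winner.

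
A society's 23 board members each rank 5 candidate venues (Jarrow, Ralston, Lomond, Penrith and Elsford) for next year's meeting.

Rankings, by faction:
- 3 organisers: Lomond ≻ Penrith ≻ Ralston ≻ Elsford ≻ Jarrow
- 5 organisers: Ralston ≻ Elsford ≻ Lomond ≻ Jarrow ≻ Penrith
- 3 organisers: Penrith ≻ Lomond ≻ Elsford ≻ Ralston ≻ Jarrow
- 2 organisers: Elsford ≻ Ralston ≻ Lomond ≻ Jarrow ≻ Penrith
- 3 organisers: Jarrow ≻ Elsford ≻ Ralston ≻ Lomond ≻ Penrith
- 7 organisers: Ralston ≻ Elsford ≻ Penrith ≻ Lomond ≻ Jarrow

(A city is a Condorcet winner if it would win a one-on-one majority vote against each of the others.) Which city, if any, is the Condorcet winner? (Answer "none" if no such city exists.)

Ralston

Pairwise majorities:
Jarrow–Ralston: Ralston 20–3.
Jarrow vs Lomond: Lomond, 20–3.
Jarrow–Penrith: Penrith 13–10.
Jarrow–Elsford: Elsford 20–3.
Ralston vs Lomond: Ralston wins 17–6.
Ralston vs Penrith: Ralston, 17–6.
Ralston vs Elsford: Ralston, 15–8.
Lomond vs Penrith: Lomond wins 13–10.
Lomond–Elsford: Elsford 17–6.
Penrith vs Elsford: Elsford wins 17–6.
Ralston wins every pairwise contest, so Ralston is the Condorcet winner.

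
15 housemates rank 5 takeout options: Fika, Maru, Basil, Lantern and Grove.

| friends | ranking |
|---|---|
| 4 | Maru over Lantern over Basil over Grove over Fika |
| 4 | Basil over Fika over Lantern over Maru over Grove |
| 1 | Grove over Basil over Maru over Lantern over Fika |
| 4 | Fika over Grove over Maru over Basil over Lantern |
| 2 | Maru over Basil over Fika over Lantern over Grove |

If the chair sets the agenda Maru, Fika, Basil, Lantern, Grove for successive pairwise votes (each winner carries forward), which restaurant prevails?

Round 1: Maru vs Fika — 7–8, Fika advances.
Round 2: Fika vs Basil — 4–11, Basil advances.
Round 3: Basil vs Lantern — 11–4, Basil advances.
Round 4: Basil vs Grove — 10–5, Basil advances.
The agenda winner is Basil.

Basil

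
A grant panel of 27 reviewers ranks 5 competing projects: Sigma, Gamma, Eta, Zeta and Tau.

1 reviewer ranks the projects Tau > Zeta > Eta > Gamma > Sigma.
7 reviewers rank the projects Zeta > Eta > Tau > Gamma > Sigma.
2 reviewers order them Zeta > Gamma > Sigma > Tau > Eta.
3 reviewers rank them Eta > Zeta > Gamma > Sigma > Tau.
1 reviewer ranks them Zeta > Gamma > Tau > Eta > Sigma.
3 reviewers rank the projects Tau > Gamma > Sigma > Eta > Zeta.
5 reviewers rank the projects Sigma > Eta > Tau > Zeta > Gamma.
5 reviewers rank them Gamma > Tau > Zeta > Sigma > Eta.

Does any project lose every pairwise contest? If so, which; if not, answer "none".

none

Head-to-head results (27 reviewers):
Sigma vs Gamma: Gamma, 22–5.
Sigma vs Eta: Sigma is ranked higher on 2+3+5+5 = 15 ballots, Eta on 12. Sigma wins 15–12.
Sigma vs Zeta: Sigma is ranked higher on 3+5 = 8 ballots, Zeta on 19. Zeta wins 19–8.
Sigma vs Tau: 10 to 17, Tau.
Gamma vs Eta: Eta, 16–11.
Gamma vs Zeta: Gamma preferred on 3+5 = 8 ballots; Zeta wins 19–8.
Gamma–Tau: Tau 16–11.
Eta vs Zeta: Eta is ranked higher on 3+3+5 = 11 ballots, Zeta on 16. Zeta wins 16–11.
Eta vs Tau: Eta preferred on 7+3+5 = 15 ballots; Eta wins 15–12.
Zeta vs Tau: 7+2+3+1 = 13 for Zeta, 14 for Tau — Tau by 14–13.
Every project wins at least one matchup (Sigma beats Eta; Gamma beats Sigma; Eta beats Gamma; Zeta beats Sigma; Tau beats Sigma), so there is no Condorcet loser.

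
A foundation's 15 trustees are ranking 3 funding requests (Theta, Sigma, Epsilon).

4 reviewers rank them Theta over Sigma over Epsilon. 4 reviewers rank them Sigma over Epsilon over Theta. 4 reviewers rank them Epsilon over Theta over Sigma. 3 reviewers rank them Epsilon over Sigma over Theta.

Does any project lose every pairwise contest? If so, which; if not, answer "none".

Pairwise majorities:
Theta vs Sigma: Theta, 8–7.
Theta vs Epsilon: 4 for Theta, 11 for Epsilon — Epsilon by 11–4.
Sigma–Epsilon: Sigma 8–7.
Every project wins at least one matchup (Theta beats Sigma; Sigma beats Epsilon; Epsilon beats Theta), so there is no Condorcet loser.

none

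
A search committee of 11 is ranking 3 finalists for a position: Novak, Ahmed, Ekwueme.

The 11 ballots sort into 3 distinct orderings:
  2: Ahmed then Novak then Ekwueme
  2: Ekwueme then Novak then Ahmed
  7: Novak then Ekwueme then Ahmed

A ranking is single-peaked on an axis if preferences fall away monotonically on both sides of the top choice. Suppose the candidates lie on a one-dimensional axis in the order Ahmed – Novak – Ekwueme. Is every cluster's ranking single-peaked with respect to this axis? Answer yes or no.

yes

Axis positions: Ahmed=1, Novak=2, Ekwueme=3.
Cluster 1 (peak Ahmed at position 1): ranking walks positions 1-2-3, expanding outward from the peak — single-peaked.
Cluster 2 (peak Ekwueme at position 3): ranking walks positions 3-2-1, expanding outward from the peak — single-peaked.
Cluster 3 (peak Novak at position 2): ranking walks positions 2-3-1, expanding outward from the peak — single-peaked.
Every ranking is single-peaked on this axis.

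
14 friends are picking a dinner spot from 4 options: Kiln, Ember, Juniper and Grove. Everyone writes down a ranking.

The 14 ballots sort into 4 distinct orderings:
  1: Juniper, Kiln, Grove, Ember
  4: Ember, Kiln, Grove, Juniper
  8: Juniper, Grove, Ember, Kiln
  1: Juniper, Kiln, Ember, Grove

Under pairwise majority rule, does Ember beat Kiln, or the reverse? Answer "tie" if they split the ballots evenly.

Ballots ranking Ember above Kiln: 4 + 8 = 12.
Ballots ranking Kiln above Ember: 14 − 12 = 2.
Ember wins the head-to-head 12–2.

Ember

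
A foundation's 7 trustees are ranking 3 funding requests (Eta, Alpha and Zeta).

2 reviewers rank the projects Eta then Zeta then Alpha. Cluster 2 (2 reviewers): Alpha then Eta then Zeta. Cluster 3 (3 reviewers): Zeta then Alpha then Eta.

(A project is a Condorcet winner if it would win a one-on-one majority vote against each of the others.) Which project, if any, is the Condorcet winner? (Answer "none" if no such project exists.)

none

Pairwise majorities:
Eta vs Alpha: 2 for Eta, 5 for Alpha — Alpha by 5–2.
Eta vs Zeta: 2+2 = 4 for Eta, 3 for Zeta — Eta by 4–3.
Alpha vs Zeta: 2 for Alpha, 5 for Zeta — Zeta by 5–2.
Every project loses at least once (Eta loses to Alpha; Alpha loses to Zeta; Zeta loses to Eta). The majority relation contains the cycle Eta > Zeta > Alpha > Eta, so there is no Condorcet winner.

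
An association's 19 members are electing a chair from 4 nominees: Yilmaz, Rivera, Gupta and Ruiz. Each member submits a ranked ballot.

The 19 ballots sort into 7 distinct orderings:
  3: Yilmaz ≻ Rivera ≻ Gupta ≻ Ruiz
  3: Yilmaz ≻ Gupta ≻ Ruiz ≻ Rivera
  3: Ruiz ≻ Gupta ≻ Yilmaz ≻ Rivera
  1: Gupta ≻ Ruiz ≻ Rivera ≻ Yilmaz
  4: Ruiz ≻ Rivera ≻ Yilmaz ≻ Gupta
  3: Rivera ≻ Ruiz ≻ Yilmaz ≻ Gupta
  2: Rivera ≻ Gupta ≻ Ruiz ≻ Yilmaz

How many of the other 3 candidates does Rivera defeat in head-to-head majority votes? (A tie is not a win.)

Rivera against each rival (19 voters):
Rivera–Yilmaz: Rivera 10–9.
Rivera vs Gupta: Rivera wins 12–7.
Rivera vs Ruiz: Ruiz, 11–8.
Rivera beats Yilmaz, Gupta; loses to Ruiz — 2 pairwise wins.

2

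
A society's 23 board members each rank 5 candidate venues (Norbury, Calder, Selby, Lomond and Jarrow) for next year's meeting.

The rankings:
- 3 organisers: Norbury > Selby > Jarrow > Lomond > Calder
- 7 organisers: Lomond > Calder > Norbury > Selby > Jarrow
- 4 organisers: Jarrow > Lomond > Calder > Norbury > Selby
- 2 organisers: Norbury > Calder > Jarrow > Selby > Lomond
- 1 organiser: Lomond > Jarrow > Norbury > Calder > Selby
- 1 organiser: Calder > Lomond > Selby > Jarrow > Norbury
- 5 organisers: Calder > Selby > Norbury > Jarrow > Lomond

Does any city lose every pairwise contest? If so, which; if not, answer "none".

none

Pairwise majorities:
Norbury vs Calder: Norbury preferred on 3+2+1 = 6 ballots; Calder wins 17–6.
Norbury vs Selby: Norbury is ranked higher on 3+7+4+2+1 = 17 ballots, Selby on 6. Norbury wins 17–6.
Norbury vs Lomond: Lomond wins 13–10.
Norbury vs Jarrow: Norbury preferred on 3+7+2+5 = 17 ballots; Norbury wins 17–6.
Calder vs Selby: Calder, 20–3.
Calder vs Lomond: Lomond, 15–8.
Calder vs Jarrow: Calder wins 15–8.
Selby vs Lomond: Lomond, 13–10.
Selby vs Jarrow: Selby, 16–7.
Lomond vs Jarrow: Jarrow wins 14–9.
Each city has at least one pairwise win (Norbury beats Selby; Calder beats Norbury; Selby beats Jarrow; Lomond beats Norbury; Jarrow beats Lomond) — no Condorcet loser.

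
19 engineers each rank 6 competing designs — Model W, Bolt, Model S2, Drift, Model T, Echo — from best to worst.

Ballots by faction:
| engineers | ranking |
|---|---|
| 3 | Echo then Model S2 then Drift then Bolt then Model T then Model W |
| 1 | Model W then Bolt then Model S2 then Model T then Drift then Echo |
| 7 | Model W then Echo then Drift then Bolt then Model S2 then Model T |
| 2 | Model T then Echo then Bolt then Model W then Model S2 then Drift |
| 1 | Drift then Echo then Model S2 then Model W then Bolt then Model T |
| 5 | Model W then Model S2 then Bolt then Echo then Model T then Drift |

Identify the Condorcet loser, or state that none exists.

Pairwise majorities:
Model W vs Bolt: Model W, 14–5.
Model W vs Model S2: Model W wins 15–4.
Model W vs Drift: Model W, 15–4.
Model W vs Model T: 14 to 5, Model W.
Model W–Echo: Model W 13–6.
Bolt vs Model S2: Bolt preferred on 1+7+2 = 10 ballots; Bolt wins 10–9.
Bolt–Drift: Drift 11–8.
Bolt vs Model T: Bolt preferred on 3+1+7+1+5 = 17 ballots; Bolt wins 17–2.
Bolt vs Echo: 1+5 = 6 for Bolt, 13 for Echo — Echo by 13–6.
Model S2 vs Drift: Model S2, 11–8.
Model S2–Model T: Model S2 17–2.
Model S2 vs Echo: Echo, 13–6.
Drift–Model T: Drift 11–8.
Drift–Echo: Echo 17–2.
Model T–Echo: Echo 16–3.
Model T loses to every other design — it is the Condorcet loser.

Model T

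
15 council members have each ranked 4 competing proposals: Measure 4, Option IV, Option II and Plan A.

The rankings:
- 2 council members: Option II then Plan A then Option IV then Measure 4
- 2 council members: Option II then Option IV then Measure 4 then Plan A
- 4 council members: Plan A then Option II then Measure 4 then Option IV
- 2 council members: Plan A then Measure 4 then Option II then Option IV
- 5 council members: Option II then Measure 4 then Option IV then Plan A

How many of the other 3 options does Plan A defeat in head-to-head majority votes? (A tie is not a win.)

2

Plan A against each rival (15 council members):
Plan A vs Measure 4: 8 to 7, Plan A.
Plan A–Option IV: Plan A 8–7.
Plan A vs Option II: 4+2 = 6 for Plan A, 9 for Option II — Option II by 9–6.
Plan A beats Measure 4, Option IV; loses to Option II — 2 pairwise wins.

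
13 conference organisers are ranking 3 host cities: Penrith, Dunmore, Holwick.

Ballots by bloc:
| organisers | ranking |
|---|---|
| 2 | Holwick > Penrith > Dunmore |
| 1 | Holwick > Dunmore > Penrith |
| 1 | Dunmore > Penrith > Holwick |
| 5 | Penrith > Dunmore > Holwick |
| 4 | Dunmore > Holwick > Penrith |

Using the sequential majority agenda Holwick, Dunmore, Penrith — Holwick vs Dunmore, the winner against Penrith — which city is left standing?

Round 1: Holwick vs Dunmore — 3–10, Dunmore advances.
Round 2: Dunmore vs Penrith — 6–7, Penrith advances.
Penrith survives the agenda.

Penrith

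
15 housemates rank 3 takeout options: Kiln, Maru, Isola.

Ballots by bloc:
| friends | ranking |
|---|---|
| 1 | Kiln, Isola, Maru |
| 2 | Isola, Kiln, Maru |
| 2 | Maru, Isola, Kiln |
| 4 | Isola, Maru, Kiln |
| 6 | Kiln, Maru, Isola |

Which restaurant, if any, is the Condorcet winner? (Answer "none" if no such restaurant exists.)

Head-to-head results (15 friends):
Kiln vs Maru: Kiln preferred on 1+2+6 = 9 ballots; Kiln wins 9–6.
Kiln vs Isola: Kiln is ranked higher on 1+6 = 7 ballots, Isola on 8. Isola wins 8–7.
Maru vs Isola: Maru preferred on 2+6 = 8 ballots; Maru wins 8–7.
Every restaurant loses at least once (Kiln loses to Isola; Maru loses to Kiln; Isola loses to Maru). The majority relation contains the cycle Kiln > Maru > Isola > Kiln, so there is no Condorcet winner.

none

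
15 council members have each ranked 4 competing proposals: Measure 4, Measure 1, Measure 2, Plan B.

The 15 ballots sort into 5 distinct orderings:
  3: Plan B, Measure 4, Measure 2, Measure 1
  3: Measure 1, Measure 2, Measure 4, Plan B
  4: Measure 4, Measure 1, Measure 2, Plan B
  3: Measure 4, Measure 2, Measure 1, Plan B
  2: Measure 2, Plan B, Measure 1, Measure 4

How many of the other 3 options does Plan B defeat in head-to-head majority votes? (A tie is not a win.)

0

Plan B against each rival (15 council members):
Plan B vs Measure 4: Plan B preferred on 3+2 = 5 ballots; Measure 4 wins 10–5.
Plan B–Measure 1: Measure 1 10–5.
Plan B vs Measure 2: Measure 2, 12–3.
Plan B beats no one; loses to Measure 4, Measure 1, Measure 2 — 0 pairwise wins.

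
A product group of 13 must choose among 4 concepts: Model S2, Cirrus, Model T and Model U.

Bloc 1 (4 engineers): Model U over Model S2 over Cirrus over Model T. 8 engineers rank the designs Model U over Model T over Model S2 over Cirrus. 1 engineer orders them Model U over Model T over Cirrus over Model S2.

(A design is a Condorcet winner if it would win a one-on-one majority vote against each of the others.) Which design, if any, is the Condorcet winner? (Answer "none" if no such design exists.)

Check each pair by majority over 13 ballots:
Model S2 vs Cirrus: Model S2 preferred on 4+8 = 12 ballots; Model S2 wins 12–1.
Model S2 vs Model T: Model S2 is ranked higher on 4 ballots, Model T on 9. Model T wins 9–4.
Model S2 vs Model U: 0 to 13, Model U.
Cirrus vs Model T: 4 for Cirrus, 9 for Model T — Model T by 9–4.
Cirrus vs Model U: Cirrus preferred on 0 ballots; Model U wins 13–0.
Model T vs Model U: 0 for Model T, 13 for Model U — Model U by 13–0.
Only Model U has no losses; Model U is the Condorcet winner.

Model U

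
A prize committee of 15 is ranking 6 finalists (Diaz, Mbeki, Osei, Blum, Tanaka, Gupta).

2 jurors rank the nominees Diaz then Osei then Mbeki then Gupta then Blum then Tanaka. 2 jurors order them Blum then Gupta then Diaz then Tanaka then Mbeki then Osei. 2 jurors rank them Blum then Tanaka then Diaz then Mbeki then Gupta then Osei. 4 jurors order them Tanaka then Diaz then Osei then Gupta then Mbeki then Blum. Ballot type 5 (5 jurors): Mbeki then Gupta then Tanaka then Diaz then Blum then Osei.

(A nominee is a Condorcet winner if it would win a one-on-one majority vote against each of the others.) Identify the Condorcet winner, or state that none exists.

none

Pairwise majorities:
Diaz–Mbeki: Diaz 10–5.
Diaz vs Osei: Diaz wins 15–0.
Diaz vs Blum: Diaz, 11–4.
Diaz vs Tanaka: Tanaka wins 11–4.
Diaz–Gupta: Diaz 8–7.
Mbeki vs Osei: Mbeki, 9–6.
Mbeki vs Blum: Mbeki wins 11–4.
Mbeki vs Tanaka: Tanaka wins 8–7.
Mbeki vs Gupta: Mbeki, 9–6.
Osei vs Blum: Blum, 9–6.
Osei vs Tanaka: Tanaka, 13–2.
Osei vs Gupta: Gupta wins 9–6.
Blum vs Tanaka: Tanaka wins 9–6.
Blum–Gupta: Gupta 11–4.
Tanaka–Gupta: Gupta 9–6.
No nominee is unbeaten: Diaz loses to Tanaka; Mbeki loses to Diaz; Osei loses to Diaz; Blum loses to Diaz; Tanaka loses to Gupta; Gupta loses to Diaz. In particular Diaz beats Gupta beats Tanaka beats Diaz is a majority cycle — no Condorcet winner exists.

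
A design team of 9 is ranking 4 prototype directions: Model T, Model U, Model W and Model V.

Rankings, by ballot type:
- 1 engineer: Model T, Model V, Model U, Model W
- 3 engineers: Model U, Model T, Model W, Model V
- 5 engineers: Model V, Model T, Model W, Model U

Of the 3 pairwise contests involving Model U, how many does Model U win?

Model U against each rival (9 engineers):
Model U vs Model T: Model T, 6–3.
Model U–Model W: Model W 5–4.
Model U vs Model V: 3 for Model U, 6 for Model V — Model V by 6–3.
Model U beats no one; loses to Model T, Model W, Model V — 0 pairwise wins.

0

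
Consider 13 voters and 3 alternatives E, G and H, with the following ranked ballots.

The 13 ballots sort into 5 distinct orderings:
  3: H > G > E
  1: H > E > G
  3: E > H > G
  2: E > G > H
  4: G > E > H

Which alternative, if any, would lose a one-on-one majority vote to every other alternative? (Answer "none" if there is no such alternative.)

Pairwise majorities:
E–G: G 7–6.
E–H: E 9–4.
G vs H: H, 7–6.
No alternative is winless: E beats H; G beats E; H beats G. There is no Condorcet loser.

none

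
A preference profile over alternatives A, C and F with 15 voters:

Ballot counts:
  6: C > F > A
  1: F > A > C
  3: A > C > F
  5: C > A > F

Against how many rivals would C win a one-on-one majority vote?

2

C against each rival (15 voters):
C vs A: C, 11–4.
C vs F: C is ranked higher on 6+3+5 = 14 ballots, F on 1. C wins 14–1.
C beats A, F — 2 pairwise wins.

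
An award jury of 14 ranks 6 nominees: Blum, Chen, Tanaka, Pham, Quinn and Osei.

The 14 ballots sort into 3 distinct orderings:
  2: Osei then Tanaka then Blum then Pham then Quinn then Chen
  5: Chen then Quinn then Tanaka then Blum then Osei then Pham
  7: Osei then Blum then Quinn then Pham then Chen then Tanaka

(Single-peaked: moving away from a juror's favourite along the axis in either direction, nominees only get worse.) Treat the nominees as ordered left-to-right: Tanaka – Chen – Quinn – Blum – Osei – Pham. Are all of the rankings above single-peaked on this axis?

no

Axis positions: Tanaka=1, Chen=2, Quinn=3, Blum=4, Osei=5, Pham=6.
Faction 1: ranking walks positions 5-1-4-6-3-2; Tanaka is ranked above Blum even though Blum lies between Tanaka and the peak Osei on the axis — preferences dip and rise again. Not single-peaked.
Faction 2 (peak Chen at position 2): ranking walks positions 2-3-1-4-5-6, expanding outward from the peak — single-peaked.
Faction 3 (peak Osei at position 5): ranking walks positions 5-4-3-6-2-1, expanding outward from the peak — single-peaked.
Faction 1 violates single-peakedness, so the profile is not single-peaked on this axis.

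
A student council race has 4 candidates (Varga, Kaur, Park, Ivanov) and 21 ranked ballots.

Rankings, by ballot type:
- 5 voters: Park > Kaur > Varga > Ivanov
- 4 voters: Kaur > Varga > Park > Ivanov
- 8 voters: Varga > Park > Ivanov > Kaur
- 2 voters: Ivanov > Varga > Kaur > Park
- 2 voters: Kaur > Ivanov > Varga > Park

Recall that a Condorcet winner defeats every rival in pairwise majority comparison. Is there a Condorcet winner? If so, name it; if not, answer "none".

Pairwise majorities:
Varga vs Kaur: Kaur, 11–10.
Varga–Park: Varga 16–5.
Varga–Ivanov: Varga 17–4.
Kaur vs Park: Park, 13–8.
Kaur vs Ivanov: Kaur, 11–10.
Park vs Ivanov: Park, 17–4.
No candidate is unbeaten: Varga loses to Kaur; Kaur loses to Park; Park loses to Varga; Ivanov loses to Varga. In particular Varga → Park → Kaur → Varga is a majority cycle — no Condorcet winner exists.

none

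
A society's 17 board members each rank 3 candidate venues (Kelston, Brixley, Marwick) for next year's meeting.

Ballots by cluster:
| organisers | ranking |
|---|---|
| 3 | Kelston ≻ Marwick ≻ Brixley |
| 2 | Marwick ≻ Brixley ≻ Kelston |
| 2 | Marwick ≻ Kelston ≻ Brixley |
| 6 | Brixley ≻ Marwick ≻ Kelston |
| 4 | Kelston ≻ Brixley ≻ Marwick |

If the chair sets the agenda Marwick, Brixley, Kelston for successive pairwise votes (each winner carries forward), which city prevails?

Round 1: Marwick vs Brixley — 7–10, Brixley advances.
Round 2: Brixley vs Kelston — 8–9, Kelston advances.
Kelston survives the agenda.

Kelston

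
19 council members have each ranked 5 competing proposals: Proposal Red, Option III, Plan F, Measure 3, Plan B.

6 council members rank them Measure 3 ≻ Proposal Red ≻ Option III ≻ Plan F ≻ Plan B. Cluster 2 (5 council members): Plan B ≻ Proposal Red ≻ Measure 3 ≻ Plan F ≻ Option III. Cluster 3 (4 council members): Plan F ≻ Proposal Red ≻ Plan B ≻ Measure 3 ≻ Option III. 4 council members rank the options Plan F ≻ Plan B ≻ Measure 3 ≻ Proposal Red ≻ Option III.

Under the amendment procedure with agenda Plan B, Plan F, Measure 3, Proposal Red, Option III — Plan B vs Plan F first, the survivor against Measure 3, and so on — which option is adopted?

Measure 3

Round 1: Plan B vs Plan F — 5–14, Plan F advances.
Round 2: Plan F vs Measure 3 — 8–11, Measure 3 advances.
Round 3: Measure 3 vs Proposal Red — 10–9, Measure 3 advances.
Round 4: Measure 3 vs Option III — 19–0, Measure 3 advances.
The agenda winner is Measure 3.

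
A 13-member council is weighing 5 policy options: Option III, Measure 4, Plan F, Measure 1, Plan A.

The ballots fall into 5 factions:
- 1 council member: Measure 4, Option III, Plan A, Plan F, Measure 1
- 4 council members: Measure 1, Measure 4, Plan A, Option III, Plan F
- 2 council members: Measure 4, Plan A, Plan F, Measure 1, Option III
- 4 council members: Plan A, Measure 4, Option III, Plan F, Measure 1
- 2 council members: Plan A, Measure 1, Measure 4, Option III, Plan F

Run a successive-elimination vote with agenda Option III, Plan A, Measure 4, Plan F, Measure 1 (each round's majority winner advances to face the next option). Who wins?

Round 1: Option III vs Plan A — 1–12, Plan A advances.
Round 2: Plan A vs Measure 4 — 6–7, Measure 4 advances.
Round 3: Measure 4 vs Plan F — 13–0, Measure 4 advances.
Round 4: Measure 4 vs Measure 1 — 7–6, Measure 4 advances.
Measure 4 survives the agenda.

Measure 4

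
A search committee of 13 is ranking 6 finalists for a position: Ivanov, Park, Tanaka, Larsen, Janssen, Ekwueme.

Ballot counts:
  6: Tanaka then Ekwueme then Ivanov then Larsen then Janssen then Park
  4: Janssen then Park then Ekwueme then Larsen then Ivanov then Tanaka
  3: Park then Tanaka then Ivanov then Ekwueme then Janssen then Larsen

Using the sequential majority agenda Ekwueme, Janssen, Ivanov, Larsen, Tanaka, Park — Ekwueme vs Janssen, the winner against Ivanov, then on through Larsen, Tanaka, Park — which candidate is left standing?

Park

Round 1: Ekwueme vs Janssen — 9–4, Ekwueme advances.
Round 2: Ekwueme vs Ivanov — 10–3, Ekwueme advances.
Round 3: Ekwueme vs Larsen — 13–0, Ekwueme advances.
Round 4: Ekwueme vs Tanaka — 4–9, Tanaka advances.
Round 5: Tanaka vs Park — 6–7, Park advances.
Park survives the agenda.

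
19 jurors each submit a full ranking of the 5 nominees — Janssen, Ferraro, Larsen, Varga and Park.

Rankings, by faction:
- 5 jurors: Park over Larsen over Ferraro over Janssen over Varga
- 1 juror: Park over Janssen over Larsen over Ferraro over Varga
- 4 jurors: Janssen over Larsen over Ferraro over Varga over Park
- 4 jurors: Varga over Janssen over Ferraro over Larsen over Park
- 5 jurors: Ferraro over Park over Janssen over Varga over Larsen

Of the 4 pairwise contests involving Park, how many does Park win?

Park against each rival (19 jurors):
Park vs Janssen: Park wins 11–8.
Park vs Ferraro: Park preferred on 5+1 = 6 ballots; Ferraro wins 13–6.
Park vs Larsen: 11 to 8, Park.
Park vs Varga: Park, 11–8.
Park beats Janssen, Larsen, Varga; loses to Ferraro — 3 pairwise wins.

3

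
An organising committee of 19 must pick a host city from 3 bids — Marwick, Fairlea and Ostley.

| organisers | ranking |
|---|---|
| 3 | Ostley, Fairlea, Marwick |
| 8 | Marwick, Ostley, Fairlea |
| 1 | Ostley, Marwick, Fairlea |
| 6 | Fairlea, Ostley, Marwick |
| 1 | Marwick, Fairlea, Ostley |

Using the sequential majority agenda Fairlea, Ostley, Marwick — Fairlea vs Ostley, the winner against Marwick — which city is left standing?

Round 1: Fairlea vs Ostley — 7–12, Ostley advances.
Round 2: Ostley vs Marwick — 10–9, Ostley advances.
Ostley survives the agenda.

Ostley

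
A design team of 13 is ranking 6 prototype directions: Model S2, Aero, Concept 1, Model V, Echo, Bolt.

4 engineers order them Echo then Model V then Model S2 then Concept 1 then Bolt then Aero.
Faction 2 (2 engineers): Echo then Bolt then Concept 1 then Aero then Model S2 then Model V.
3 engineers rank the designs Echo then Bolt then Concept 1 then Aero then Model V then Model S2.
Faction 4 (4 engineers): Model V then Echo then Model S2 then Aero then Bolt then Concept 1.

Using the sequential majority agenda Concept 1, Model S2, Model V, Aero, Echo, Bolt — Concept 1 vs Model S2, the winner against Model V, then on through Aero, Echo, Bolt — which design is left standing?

Round 1: Concept 1 vs Model S2 — 5–8, Model S2 advances.
Round 2: Model S2 vs Model V — 2–11, Model V advances.
Round 3: Model V vs Aero — 8–5, Model V advances.
Round 4: Model V vs Echo — 4–9, Echo advances.
Round 5: Echo vs Bolt — 13–0, Echo advances.
Echo survives the agenda.

Echo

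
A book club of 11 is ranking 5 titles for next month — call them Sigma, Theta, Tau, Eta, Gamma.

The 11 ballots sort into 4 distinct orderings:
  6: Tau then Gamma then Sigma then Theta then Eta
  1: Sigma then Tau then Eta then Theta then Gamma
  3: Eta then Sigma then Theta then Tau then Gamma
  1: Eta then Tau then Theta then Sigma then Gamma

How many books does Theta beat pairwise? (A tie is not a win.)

Theta against each rival (11 members):
Theta vs Sigma: Theta is ranked higher on 1 ballot, Sigma on 10. Sigma wins 10–1.
Theta vs Tau: Tau, 8–3.
Theta vs Eta: 6 for Theta, 5 for Eta — Theta by 6–5.
Theta vs Gamma: Gamma, 6–5.
Theta beats Eta; loses to Sigma, Tau, Gamma — 1 pairwise win.

1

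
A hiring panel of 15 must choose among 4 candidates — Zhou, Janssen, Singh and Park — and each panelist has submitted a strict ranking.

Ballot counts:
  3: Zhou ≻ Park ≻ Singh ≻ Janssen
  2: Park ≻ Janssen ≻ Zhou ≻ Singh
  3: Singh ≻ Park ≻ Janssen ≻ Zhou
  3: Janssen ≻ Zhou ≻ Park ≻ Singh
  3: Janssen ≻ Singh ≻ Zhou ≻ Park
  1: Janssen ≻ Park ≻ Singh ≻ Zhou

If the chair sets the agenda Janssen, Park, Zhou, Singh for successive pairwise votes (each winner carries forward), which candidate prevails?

Zhou

Round 1: Janssen vs Park — 7–8, Park advances.
Round 2: Park vs Zhou — 6–9, Zhou advances.
Round 3: Zhou vs Singh — 8–7, Zhou advances.
Zhou survives the agenda.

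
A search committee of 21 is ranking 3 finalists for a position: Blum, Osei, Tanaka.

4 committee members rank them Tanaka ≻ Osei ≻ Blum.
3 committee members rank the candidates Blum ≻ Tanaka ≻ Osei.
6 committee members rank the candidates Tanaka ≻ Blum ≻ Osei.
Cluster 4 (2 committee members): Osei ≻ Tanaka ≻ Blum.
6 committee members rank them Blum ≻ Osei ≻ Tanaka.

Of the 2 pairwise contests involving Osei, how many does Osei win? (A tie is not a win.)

Osei against each rival (21 committee members):
Osei–Blum: Blum 15–6.
Osei vs Tanaka: Tanaka, 13–8.
Osei beats no one; loses to Blum, Tanaka — 0 pairwise wins.

0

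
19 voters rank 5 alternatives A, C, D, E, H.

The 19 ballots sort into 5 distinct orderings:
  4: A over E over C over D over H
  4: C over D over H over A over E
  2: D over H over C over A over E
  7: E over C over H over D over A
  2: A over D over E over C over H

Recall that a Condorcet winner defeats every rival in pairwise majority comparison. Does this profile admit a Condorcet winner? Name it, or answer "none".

none

Head-to-head results (19 voters):
A vs C: 4+2 = 6 for A, 13 for C — C by 13–6.
A vs D: 4+2 = 6 for A, 13 for D — D by 13–6.
A vs E: A preferred on 4+4+2+2 = 12 ballots; A wins 12–7.
A vs H: 4+2 = 6 for A, 13 for H — H by 13–6.
C vs D: 15 to 4, C.
C vs E: C preferred on 4+2 = 6 ballots; E wins 13–6.
C vs H: 4+4+7+2 = 17 for C, 2 for H — C by 17–2.
D vs E: 8 to 11, E.
D vs H: D is ranked higher on 4+4+2+2 = 12 ballots, H on 7. D wins 12–7.
E vs H: E preferred on 4+7+2 = 13 ballots; E wins 13–6.
No alternative is unbeaten: A loses to C; C loses to E; D loses to C; E loses to A; H loses to C. In particular A > E > C > A is a majority cycle — no Condorcet winner exists.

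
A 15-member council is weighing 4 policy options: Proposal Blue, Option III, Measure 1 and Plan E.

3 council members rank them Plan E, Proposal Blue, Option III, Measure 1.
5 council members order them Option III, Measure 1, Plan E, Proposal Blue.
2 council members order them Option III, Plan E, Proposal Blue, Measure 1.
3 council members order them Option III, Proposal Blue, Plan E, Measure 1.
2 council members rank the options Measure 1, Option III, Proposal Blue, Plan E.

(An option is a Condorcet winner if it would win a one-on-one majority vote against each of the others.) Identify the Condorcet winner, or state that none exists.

Pairwise majorities:
Proposal Blue vs Option III: Option III, 12–3.
Proposal Blue vs Measure 1: Proposal Blue, 8–7.
Proposal Blue vs Plan E: Plan E wins 10–5.
Option III vs Measure 1: Option III wins 13–2.
Option III vs Plan E: Option III, 12–3.
Measure 1–Plan E: Plan E 8–7.
Option III defeats every rival head-to-head and is the Condorcet winner.

Option III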